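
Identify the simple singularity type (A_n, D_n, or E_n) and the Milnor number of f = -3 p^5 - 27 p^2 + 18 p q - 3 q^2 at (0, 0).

The Hessian of f at 0 has rank 1. Corank 1: A-series; mu = 4 gives A_4.

Type A_{4}, Milnor number mu = 4.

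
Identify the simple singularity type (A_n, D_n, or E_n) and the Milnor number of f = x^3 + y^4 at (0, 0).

The Hessian of f at 0 is [[0, 0], [0, 0]] with rank 0, so corank 2. A Groebner basis of the Jacobian ideal J(f) in C{x,y} is {y^3, x^2}; counting standard monomials gives mu = 6. Corank 2; j^3 = x^3 is a perfect cube, so E-series; the 4-jet and mu = 6 give E_6.

Type E_6, Milnor number mu = 6.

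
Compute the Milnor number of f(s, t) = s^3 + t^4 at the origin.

The Hessian of f at 0 is [[0, 0], [0, 0]] with rank 0, so corank 2. A Groebner basis of the Jacobian ideal J(f) in C{s,t} is {t^3, s^2}; counting standard monomials gives mu = 6. Corank 2; j^3 = s^3 is a perfect cube, so E-series; the 4-jet and mu = 6 give E_6.

6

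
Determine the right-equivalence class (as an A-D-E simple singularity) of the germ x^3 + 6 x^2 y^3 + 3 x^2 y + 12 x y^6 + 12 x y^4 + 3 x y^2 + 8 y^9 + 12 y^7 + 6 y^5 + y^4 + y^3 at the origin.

E_6

The Hessian of f at 0 is [[0, 0], [0, 0]] with rank 0, so corank 2. A Groebner basis of the Jacobian ideal J(f) in C{x,y} is {y^3, x^2 + 2*x*y + y^2}; counting standard monomials gives mu = 6. Corank 2; j^3 = (x + y)^3 is a perfect cube, so E-series; the 4-jet and mu = 6 give E_6.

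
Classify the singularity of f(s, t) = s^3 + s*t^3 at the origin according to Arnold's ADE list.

E7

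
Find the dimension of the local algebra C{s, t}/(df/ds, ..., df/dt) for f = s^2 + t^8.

7

The Hessian of f at 0 is [[2, 0], [0, 0]] with rank 1, so corank 1. A Groebner basis of the Jacobian ideal J(f) in C{s,t} is {t^7, s}; counting standard monomials gives mu = 7. Corank 1: A-series; mu = 7 gives A_7.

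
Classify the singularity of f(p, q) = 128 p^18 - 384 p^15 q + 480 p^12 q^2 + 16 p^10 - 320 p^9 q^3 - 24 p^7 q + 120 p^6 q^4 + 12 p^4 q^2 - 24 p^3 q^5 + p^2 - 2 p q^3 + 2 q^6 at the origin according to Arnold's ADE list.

A5

The Hessian of f at 0 has rank 1. Corank 1: A-series; mu = 5 gives A_5.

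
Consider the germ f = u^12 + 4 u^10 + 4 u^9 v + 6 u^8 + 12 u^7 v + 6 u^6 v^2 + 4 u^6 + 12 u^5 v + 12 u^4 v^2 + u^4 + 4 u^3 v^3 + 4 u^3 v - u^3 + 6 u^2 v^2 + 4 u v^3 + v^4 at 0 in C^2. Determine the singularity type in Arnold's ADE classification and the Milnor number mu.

Type E6, Milnor number mu = 6.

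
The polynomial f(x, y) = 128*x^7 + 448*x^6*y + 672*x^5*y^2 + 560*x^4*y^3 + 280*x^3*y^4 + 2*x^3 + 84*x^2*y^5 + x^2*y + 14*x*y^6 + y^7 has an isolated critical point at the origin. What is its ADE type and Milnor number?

Type D_{8}, Milnor number mu = 8.

The Hessian of f at 0 is [[0, 0], [0, 0]] with rank 0, so corank 2. A Groebner basis of the Jacobian ideal J(f) in C{x,y} is {-x*y/14 + y^6, x*y^2, x^2 + x*y/2}; counting standard monomials gives mu = 8. Corank 2; j^3 = x^2*(2*x + y) has shape L^2 M (L != M), so D-series; mu = 8 gives D_8.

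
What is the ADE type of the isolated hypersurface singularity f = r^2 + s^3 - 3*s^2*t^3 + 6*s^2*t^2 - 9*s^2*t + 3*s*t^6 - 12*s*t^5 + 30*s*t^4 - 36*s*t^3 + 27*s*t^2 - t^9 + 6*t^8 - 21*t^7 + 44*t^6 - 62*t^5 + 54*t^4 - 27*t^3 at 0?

The Hessian of f at 0 has rank 1. Corank 2; j^3 = (s - 3*t)^3 is a perfect cube, so E-series; the 5-jet and mu = 8 give E_8.

E8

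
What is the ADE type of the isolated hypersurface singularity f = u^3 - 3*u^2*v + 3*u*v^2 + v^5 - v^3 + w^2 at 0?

E_{8}

The Hessian of f at 0 has rank 1. Corank 2; j^3 = (u - v)^3 is a perfect cube, so E-series; the 5-jet and mu = 8 give E_8.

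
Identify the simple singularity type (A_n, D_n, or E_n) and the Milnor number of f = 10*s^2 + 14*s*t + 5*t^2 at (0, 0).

Type A1, Milnor number mu = 1.

The Hessian of f at 0 is [[20, 14], [14, 10]] with rank 2, so corank 0. A Groebner basis of the Jacobian ideal J(f) in C{s,t} is {s, t}; counting standard monomials gives mu = 1. Corank 0: nondegenerate Morse point, so A_1.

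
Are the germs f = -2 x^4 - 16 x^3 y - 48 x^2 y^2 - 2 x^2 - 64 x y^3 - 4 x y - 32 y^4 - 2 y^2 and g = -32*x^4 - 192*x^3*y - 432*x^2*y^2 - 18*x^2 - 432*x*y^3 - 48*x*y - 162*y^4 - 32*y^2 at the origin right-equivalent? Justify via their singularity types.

Yes.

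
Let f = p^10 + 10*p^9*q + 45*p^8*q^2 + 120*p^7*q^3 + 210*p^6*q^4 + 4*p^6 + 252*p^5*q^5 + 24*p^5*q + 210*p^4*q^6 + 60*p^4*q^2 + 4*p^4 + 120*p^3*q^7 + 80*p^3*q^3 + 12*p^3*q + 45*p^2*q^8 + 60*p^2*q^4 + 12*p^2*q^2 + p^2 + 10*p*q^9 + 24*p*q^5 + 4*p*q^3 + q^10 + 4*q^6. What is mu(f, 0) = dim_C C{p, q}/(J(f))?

9

The Hessian of f at 0 is [[2, 0], [0, 0]] with rank 1, so corank 1. A Groebner basis of the Jacobian ideal J(f) in C{p,q} is {2*p*q^2 + p/4 + q^5 + q^3/2, -p^2/4 + p*q^3 + p*q/4 + q^4/2, p^3, p^2*q + p*q^2 + p/6 + q^3/3}; counting standard monomials gives mu = 9. Corank 1: A-series; mu = 9 gives A_9.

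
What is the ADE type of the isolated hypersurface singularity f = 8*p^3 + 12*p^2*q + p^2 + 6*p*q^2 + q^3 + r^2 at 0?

The Hessian of f at 0 has rank 2. Corank 1: A-series; mu = 2 gives A_2.

A_2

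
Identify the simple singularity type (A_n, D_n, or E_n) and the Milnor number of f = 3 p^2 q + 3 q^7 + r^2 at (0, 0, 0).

Type D_{8}, Milnor number mu = 8.

The Hessian of f at 0 is [[0, 0, 0], [0, 0, 0], [0, 0, 2]] with rank 1, so corank 2. A Groebner basis of the Jacobian ideal J(f) in C{p,q,r} is {p^2/7 + q^6, p^3, p*q, r}; counting standard monomials gives mu = 8. Corank 2; j^3 = 3*p^2*q has shape L^2 M (L != M), so D-series; mu = 8 gives D_8.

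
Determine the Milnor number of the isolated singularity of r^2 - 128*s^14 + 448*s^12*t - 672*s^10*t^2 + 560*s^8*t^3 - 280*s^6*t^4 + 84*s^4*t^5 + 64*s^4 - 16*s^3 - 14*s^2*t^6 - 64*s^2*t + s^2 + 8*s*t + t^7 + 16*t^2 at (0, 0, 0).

The Hessian of f at 0 has rank 2. Corank 1: A-series; mu = 6 gives A_6.

6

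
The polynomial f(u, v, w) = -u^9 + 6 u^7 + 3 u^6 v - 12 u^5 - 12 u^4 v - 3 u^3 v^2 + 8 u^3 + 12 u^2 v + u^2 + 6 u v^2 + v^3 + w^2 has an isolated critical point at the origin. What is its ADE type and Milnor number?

Type A2, Milnor number mu = 2.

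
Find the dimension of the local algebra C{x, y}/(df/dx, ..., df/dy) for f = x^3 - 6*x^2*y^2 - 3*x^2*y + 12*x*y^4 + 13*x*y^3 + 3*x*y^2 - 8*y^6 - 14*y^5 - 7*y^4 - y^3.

7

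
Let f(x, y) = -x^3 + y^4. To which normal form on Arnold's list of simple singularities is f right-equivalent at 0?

E_{6}

The Hessian of f at 0 is [[0, 0], [0, 0]] with rank 0, so corank 2. A Groebner basis of the Jacobian ideal J(f) in C{x,y} is {y^3, x^2}; counting standard monomials gives mu = 6. Corank 2; j^3 = -x^3 is a perfect cube, so E-series; the 4-jet and mu = 6 give E_6.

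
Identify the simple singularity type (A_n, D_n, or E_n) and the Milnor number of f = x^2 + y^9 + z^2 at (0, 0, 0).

Type A_8, Milnor number mu = 8.

The Hessian of f at 0 is [[2, 0, 0], [0, 0, 0], [0, 0, 2]] with rank 2, so corank 1. A Groebner basis of the Jacobian ideal J(f) in C{x,y,z} is {y^8, x, z}; counting standard monomials gives mu = 8. Corank 1: A-series; mu = 8 gives A_8.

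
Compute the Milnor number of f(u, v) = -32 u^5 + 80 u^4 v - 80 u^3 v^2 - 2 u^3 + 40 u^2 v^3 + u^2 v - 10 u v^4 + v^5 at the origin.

The Hessian of f at 0 has rank 0. Corank 2; j^3 = -u^2*(2*u - v) has shape L^2 M (L != M), so D-series; mu = 6 gives D_6.

6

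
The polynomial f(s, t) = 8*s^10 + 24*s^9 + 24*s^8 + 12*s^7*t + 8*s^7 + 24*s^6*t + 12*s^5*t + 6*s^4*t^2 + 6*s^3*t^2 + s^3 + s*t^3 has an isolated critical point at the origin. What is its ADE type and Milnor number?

Type E_7, Milnor number mu = 7.

The Hessian of f at 0 has rank 0. Corank 2; j^3 = s^3 is a perfect cube, so E-series; the 4-jet and mu = 7 give E_7.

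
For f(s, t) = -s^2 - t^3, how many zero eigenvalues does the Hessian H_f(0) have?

1

The Hessian at 0 is [[-2, 0], [0, 0]] of rank 1; hence corank 1.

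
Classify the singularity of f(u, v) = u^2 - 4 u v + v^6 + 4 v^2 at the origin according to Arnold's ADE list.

A5

The Hessian of f at 0 has rank 1. Corank 1: A-series; mu = 5 gives A_5.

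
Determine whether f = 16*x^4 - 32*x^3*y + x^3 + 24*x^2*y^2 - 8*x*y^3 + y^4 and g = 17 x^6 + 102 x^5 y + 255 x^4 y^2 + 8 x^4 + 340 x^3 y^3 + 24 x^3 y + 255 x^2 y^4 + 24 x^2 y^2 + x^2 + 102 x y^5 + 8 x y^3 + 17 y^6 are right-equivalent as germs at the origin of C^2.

The Hessian of f at 0 is [[0, 0], [0, 0]] with rank 0, so corank 2. A Groebner basis of the Jacobian ideal J(f) in C{x,y} is {y^4, x*y^2 - y^3/6, x^2}; counting standard monomials gives mu = 6. Corank 2; j^3 = x^3 is a perfect cube, so E-series; the 4-jet and mu = 6 give E_6. The Hessian of g at 0 is [[2, 0], [0, 0]] with rank 1, so corank 1. A Groebner basis of the Jacobian ideal J(g) in C{x,y} is {x*y^2, x/4 + y^3, x^2}; counting standard monomials gives mu = 5. Corank 1: A-series; mu = 5 gives A_5. f is E_6 but g is A_5, hence not right-equivalent.

No.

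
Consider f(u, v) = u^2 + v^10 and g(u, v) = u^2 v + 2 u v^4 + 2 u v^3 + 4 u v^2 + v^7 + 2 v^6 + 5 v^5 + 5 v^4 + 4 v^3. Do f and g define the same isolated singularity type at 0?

No.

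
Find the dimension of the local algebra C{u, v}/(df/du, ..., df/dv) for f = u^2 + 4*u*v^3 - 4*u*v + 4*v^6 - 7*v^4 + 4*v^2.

3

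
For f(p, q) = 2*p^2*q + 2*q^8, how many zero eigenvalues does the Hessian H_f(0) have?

2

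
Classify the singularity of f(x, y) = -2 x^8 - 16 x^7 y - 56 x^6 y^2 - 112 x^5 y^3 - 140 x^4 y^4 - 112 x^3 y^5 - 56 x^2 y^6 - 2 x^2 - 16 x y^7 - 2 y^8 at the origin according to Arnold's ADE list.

A_7

The Hessian of f at 0 is [[-4, 0], [0, 0]] with rank 1, so corank 1. A Groebner basis of the Jacobian ideal J(f) in C{x,y} is {y^7, x}; counting standard monomials gives mu = 7. Corank 1: A-series; mu = 7 gives A_7.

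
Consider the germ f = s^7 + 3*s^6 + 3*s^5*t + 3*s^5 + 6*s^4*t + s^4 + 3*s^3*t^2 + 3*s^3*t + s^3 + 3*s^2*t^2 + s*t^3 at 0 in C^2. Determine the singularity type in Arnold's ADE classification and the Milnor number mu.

The Hessian of f at 0 has rank 0. Corank 2; j^3 = s^3 is a perfect cube, so E-series; the 4-jet and mu = 7 give E_7.

Type E7, Milnor number mu = 7.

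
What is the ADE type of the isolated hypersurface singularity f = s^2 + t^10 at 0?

The Hessian of f at 0 has rank 1. Corank 1: A-series; mu = 9 gives A_9.

A9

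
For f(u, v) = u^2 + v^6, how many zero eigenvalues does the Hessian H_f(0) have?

1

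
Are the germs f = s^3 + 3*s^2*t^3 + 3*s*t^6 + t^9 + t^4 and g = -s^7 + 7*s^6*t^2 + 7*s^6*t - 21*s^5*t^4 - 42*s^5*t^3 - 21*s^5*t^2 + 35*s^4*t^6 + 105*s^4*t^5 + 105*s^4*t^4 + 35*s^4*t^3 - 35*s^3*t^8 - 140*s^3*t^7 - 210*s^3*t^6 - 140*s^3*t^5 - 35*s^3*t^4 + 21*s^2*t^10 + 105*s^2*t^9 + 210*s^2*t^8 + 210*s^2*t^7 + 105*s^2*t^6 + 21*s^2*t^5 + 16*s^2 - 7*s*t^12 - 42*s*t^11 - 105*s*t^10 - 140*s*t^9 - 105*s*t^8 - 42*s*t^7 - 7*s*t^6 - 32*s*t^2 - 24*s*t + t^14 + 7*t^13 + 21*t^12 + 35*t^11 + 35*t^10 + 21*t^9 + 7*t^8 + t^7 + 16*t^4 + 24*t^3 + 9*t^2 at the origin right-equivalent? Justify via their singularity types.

No.

The Hessian of f at 0 is [[0, 0], [0, 0]] with rank 0, so corank 2. A Groebner basis of the Jacobian ideal J(f) in C{s,t} is {t^3, s^2}; counting standard monomials gives mu = 6. Corank 2; j^3 = s^3 is a perfect cube, so E-series; the 4-jet and mu = 6 give E_6. The Hessian of g at 0 is [[32, -24], [-24, 18]] with rank 1, so corank 1. A Groebner basis of the Jacobian ideal J(g) in C{s,t} is {s^3 - 9*s^2*t/4 + 27*s^2/16 - 27*s*t/16 + 81*s/256 - 243*t/1024, -s + t^2 + 3*t/4}; counting standard monomials gives mu = 6. Corank 1: A-series; mu = 6 gives A_6. f is E_6 but g is A_6, hence not right-equivalent.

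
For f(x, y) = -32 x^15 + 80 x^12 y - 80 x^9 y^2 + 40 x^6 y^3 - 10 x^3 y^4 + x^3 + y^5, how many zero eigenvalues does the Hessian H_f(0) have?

2

Hessian at 0 has rank 0.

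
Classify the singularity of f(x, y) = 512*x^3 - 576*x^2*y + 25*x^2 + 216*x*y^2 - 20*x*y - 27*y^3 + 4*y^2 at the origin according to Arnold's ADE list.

A_2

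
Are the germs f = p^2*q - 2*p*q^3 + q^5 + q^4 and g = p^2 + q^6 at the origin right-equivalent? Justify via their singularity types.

The Hessian of f at 0 is [[0, 0], [0, 0]] with rank 0, so corank 2. A Groebner basis of the Jacobian ideal J(f) in C{p,q} is {p*q^2, -p*q + q^3, p^2 + 4*p*q}; counting standard monomials gives mu = 5. Corank 2; j^3 = p^2*q has shape L^2 M (L != M), so D-series; mu = 5 gives D_5. The Hessian of g at 0 is [[2, 0], [0, 0]] with rank 1, so corank 1. A Groebner basis of the Jacobian ideal J(g) in C{p,q} is {q^5, p}; counting standard monomials gives mu = 5. Corank 1: A-series; mu = 5 gives A_5. f is D_5 but g is A_5, hence not right-equivalent.

No.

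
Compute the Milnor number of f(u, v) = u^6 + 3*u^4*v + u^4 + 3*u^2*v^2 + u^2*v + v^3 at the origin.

4

The Hessian of f at 0 is [[0, 0], [0, 0]] with rank 0, so corank 2. A Groebner basis of the Jacobian ideal J(f) in C{u,v} is {v^3, u^2 + 3*v^2, u*v}; counting standard monomials gives mu = 4. Corank 2; j^3 = v*(u^2 + v^2) splits into three distinct lines over C (the quadratic factor has nonzero discriminant), so D_4.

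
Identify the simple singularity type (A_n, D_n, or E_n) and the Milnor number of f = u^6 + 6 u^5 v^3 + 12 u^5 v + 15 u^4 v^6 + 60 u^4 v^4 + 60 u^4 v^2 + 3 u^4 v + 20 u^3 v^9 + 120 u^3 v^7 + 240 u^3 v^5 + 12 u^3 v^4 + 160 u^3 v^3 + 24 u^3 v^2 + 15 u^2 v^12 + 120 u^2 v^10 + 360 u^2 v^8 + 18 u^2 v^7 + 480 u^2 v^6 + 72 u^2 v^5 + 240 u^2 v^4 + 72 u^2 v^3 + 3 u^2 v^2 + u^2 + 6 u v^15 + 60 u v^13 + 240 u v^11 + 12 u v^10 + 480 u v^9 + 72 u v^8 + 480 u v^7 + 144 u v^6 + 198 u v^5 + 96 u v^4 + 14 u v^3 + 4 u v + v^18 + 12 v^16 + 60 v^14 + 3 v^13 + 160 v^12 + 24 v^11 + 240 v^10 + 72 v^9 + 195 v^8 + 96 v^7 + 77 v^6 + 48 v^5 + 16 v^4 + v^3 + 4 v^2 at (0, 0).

Type A_2, Milnor number mu = 2.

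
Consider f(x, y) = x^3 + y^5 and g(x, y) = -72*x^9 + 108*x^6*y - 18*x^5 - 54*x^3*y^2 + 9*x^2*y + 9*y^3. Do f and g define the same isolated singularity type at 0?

No.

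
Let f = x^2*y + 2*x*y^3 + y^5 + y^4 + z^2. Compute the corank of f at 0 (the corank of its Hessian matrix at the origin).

Hessian at 0 has rank 1.

2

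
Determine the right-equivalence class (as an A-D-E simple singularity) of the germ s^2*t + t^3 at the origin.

D4

The Hessian of f at 0 has rank 0. Corank 2; j^3 = t*(s^2 + t^2) splits into three distinct lines over C (the quadratic factor has nonzero discriminant), so D_4.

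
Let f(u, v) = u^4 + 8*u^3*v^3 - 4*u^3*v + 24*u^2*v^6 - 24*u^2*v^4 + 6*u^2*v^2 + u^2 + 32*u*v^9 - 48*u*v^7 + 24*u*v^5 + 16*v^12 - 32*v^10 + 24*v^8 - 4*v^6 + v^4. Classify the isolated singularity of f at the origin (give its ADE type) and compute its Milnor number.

Type A_3, Milnor number mu = 3.

The Hessian of f at 0 has rank 1. Corank 1: A-series; mu = 3 gives A_3.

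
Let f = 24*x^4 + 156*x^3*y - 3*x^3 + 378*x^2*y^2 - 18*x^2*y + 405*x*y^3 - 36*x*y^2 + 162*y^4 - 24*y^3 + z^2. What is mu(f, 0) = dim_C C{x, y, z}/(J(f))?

The Hessian of f at 0 has rank 1. Corank 2; j^3 = -3*(x + 2*y)^3 is a perfect cube, so E-series; the 4-jet and mu = 7 give E_7.

7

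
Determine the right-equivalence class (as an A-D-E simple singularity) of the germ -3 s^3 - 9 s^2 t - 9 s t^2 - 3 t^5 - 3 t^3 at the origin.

E_8

The Hessian of f at 0 is [[0, 0], [0, 0]] with rank 0, so corank 2. A Groebner basis of the Jacobian ideal J(f) in C{s,t} is {t^4, s^2 + 2*s*t + t^2}; counting standard monomials gives mu = 8. Corank 2; j^3 = -3*(s + t)^3 is a perfect cube, so E-series; the 5-jet and mu = 8 give E_8.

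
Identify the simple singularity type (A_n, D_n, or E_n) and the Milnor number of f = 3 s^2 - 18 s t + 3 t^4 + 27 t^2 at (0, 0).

The Hessian of f at 0 is [[6, -18], [-18, 54]] with rank 1, so corank 1. A Groebner basis of the Jacobian ideal J(f) in C{s,t} is {t^3, s - 3*t}; counting standard monomials gives mu = 3. Corank 1: A-series; mu = 3 gives A_3.

Type A3, Milnor number mu = 3.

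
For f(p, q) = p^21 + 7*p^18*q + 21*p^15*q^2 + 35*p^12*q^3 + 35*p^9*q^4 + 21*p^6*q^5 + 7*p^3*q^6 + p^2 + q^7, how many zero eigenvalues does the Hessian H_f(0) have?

1

The Hessian at 0 is [[2, 0], [0, 0]] of rank 1; hence corank 1.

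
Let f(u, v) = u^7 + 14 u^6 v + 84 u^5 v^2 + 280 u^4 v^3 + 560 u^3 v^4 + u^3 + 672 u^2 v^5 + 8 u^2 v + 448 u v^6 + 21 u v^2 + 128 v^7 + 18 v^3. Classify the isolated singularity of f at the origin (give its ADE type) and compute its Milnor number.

Type D8, Milnor number mu = 8.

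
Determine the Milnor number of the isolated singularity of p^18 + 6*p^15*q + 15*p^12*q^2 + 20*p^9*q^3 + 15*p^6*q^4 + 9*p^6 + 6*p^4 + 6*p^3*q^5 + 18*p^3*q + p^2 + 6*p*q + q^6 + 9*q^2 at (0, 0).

5

The Hessian of f at 0 has rank 1. Corank 1: A-series; mu = 5 gives A_5.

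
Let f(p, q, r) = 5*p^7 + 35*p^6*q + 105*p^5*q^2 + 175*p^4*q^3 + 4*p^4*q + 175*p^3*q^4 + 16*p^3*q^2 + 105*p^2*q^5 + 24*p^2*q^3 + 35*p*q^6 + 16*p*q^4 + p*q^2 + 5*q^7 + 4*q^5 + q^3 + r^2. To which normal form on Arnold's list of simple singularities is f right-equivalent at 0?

D8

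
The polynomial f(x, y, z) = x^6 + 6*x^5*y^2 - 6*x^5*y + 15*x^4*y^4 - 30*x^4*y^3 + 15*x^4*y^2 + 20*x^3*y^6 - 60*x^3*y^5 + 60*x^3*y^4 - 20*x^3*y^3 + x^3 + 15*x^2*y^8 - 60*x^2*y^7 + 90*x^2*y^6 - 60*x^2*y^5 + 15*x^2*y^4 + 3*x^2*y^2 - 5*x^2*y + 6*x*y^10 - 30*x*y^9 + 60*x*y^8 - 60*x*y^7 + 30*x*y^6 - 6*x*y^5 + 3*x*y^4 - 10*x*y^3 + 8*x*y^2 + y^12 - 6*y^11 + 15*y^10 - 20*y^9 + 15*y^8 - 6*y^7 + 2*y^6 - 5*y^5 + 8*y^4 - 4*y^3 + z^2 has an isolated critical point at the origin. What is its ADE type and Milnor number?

Type D_{7}, Milnor number mu = 7.

The Hessian of f at 0 is [[0, 0, 0], [0, 0, 0], [0, 0, 2]] with rank 1, so corank 2. A Groebner basis of the Jacobian ideal J(f) in C{x,y,z} is {-x^2 + 3*x*y + y^4 - y^3 - 2*y^2, x^3 + 12*x^2 - 37*x*y + 3*y^3 + 26*y^2, x^2*y + 4*x^2 - 73*x*y/6 - y^3/6 + 25*y^2/3, x^2 + x*y^2 - 3*x*y - y^3 + 2*y^2, z}; counting standard monomials gives mu = 7. Corank 2; j^3 = (x - 2*y)^2*(x - y) has shape L^2 M (L != M), so D-series; mu = 7 gives D_7.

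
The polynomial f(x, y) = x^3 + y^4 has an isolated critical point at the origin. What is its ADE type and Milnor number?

Type E_{6}, Milnor number mu = 6.

The Hessian of f at 0 has rank 0. Corank 2; j^3 = x^3 is a perfect cube, so E-series; the 4-jet and mu = 6 give E_6.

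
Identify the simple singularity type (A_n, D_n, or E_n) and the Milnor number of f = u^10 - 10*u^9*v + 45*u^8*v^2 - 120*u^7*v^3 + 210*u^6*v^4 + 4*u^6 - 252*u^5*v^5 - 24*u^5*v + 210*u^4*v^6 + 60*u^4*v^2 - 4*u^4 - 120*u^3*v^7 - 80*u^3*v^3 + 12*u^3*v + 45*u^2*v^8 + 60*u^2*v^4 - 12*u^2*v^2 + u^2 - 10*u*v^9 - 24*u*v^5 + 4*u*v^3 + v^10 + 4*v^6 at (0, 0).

Type A_9, Milnor number mu = 9.

The Hessian of f at 0 is [[2, 0], [0, 0]] with rank 1, so corank 1. A Groebner basis of the Jacobian ideal J(f) in C{u,v} is {2*u*v^2 - u/4 + v^5 - v^3/2, -u^2/4 + u*v^3 - u*v/4 - v^4/2, u^3, u^2*v - u*v^2 + u/6 + v^3/3}; counting standard monomials gives mu = 9. Corank 1: A-series; mu = 9 gives A_9.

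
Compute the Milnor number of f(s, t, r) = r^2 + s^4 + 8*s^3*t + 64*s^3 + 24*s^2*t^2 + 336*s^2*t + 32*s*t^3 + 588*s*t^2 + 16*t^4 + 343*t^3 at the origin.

The Hessian of f at 0 is [[0, 0, 0], [0, 0, 0], [0, 0, 2]] with rank 1, so corank 2. A Groebner basis of the Jacobian ideal J(f) in C{s,t,r} is {t^4, s*t^2 + 11*t^3/6, s^2 + 7*s*t/2 + 49*t^2/16, r}; counting standard monomials gives mu = 6. Corank 2; j^3 = (4*s + 7*t)^3 is a perfect cube, so E-series; the 4-jet and mu = 6 give E_6.

6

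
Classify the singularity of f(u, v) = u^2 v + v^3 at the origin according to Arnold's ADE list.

D4

The Hessian of f at 0 is [[0, 0], [0, 0]] with rank 0, so corank 2. A Groebner basis of the Jacobian ideal J(f) in C{u,v} is {v^3, u^2 + 3*v^2, u*v}; counting standard monomials gives mu = 4. Corank 2; j^3 = v*(u^2 + v^2) splits into three distinct lines over C (the quadratic factor has nonzero discriminant), so D_4.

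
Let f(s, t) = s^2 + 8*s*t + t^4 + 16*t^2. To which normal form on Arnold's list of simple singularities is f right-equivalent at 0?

The Hessian of f at 0 is [[2, 8], [8, 32]] with rank 1, so corank 1. A Groebner basis of the Jacobian ideal J(f) in C{s,t} is {t^3, s + 4*t}; counting standard monomials gives mu = 3. Corank 1: A-series; mu = 3 gives A_3.

A3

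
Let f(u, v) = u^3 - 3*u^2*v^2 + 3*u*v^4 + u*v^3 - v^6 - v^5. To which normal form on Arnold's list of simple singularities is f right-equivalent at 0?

The Hessian of f at 0 has rank 0. Corank 2; j^3 = u^3 is a perfect cube, so E-series; the 4-jet and mu = 7 give E_7.

E_{7}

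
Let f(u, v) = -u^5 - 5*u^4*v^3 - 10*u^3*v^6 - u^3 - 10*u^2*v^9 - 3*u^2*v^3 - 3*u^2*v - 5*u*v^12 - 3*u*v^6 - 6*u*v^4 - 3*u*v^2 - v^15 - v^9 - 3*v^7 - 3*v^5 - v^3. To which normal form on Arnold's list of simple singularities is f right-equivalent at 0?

The Hessian of f at 0 has rank 0. Corank 2; j^3 = -(u + v)^3 is a perfect cube, so E-series; the 5-jet and mu = 8 give E_8.

E_8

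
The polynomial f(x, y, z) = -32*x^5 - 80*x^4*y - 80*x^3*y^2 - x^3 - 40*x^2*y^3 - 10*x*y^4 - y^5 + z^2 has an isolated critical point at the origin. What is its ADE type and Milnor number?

Type E_{8}, Milnor number mu = 8.

The Hessian of f at 0 has rank 1. Corank 2; j^3 = -x^3 is a perfect cube, so E-series; the 5-jet and mu = 8 give E_8.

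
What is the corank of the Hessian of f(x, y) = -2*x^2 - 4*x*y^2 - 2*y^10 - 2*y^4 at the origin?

The Hessian at 0 is [[-4, 0], [0, 0]] of rank 1; hence corank 1.

1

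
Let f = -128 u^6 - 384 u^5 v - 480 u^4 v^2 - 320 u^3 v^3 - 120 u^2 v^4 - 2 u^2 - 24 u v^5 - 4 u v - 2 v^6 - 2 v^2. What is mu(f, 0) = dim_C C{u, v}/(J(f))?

The Hessian of f at 0 has rank 1. Corank 1: A-series; mu = 5 gives A_5.

5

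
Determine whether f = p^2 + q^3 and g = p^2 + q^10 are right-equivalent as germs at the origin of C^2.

The Hessian of f at 0 is [[2, 0], [0, 0]] with rank 1, so corank 1. A Groebner basis of the Jacobian ideal J(f) in C{p,q} is {q^2, p}; counting standard monomials gives mu = 2. Corank 1: A-series; mu = 2 gives A_2. The Hessian of g at 0 is [[2, 0], [0, 0]] with rank 1, so corank 1. A Groebner basis of the Jacobian ideal J(g) in C{p,q} is {q^9, p}; counting standard monomials gives mu = 9. Corank 1: A-series; mu = 9 gives A_9. f is A_2 but g is A_9, hence not right-equivalent.

No.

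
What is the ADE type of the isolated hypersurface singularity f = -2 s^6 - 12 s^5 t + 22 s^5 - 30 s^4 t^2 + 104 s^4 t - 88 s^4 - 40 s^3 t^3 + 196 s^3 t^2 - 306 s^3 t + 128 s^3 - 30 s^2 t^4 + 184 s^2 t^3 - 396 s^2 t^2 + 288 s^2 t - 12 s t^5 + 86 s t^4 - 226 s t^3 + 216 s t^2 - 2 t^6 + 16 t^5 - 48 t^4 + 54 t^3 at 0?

E_{7}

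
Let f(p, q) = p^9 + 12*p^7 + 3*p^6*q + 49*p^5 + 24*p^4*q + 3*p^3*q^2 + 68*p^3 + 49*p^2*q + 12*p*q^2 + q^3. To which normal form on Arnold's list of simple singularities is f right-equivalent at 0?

D_{4}

The Hessian of f at 0 has rank 0. Corank 2; j^3 = (4*p + q)*(17*p^2 + 8*p*q + q^2) splits into three distinct lines over C (the quadratic factor has nonzero discriminant), so D_4.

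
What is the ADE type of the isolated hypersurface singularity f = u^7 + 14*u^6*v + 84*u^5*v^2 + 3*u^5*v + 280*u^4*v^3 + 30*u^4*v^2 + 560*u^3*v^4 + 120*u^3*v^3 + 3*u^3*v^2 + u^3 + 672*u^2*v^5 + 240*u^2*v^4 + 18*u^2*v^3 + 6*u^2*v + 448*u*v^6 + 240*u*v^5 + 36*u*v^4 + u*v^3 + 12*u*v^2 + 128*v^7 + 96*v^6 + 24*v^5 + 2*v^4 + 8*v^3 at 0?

E7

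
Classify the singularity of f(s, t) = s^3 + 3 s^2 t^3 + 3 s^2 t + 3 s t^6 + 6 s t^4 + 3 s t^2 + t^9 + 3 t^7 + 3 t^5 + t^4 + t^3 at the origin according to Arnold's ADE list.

E_6

The Hessian of f at 0 is [[0, 0], [0, 0]] with rank 0, so corank 2. A Groebner basis of the Jacobian ideal J(f) in C{s,t} is {t^3, s^2 + 2*s*t + t^2}; counting standard monomials gives mu = 6. Corank 2; j^3 = (s + t)^3 is a perfect cube, so E-series; the 4-jet and mu = 6 give E_6.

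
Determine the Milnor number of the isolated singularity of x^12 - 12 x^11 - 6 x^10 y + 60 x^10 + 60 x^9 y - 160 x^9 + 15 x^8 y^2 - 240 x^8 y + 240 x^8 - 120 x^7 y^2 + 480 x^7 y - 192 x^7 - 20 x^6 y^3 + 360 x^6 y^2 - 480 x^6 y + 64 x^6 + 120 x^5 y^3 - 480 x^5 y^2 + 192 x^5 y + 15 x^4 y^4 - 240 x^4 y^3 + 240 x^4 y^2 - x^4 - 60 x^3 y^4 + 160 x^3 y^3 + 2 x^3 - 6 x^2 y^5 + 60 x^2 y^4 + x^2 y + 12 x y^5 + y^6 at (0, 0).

The Hessian of f at 0 has rank 0. Corank 2; j^3 = x^2*(2*x + y) has shape L^2 M (L != M), so D-series; mu = 7 gives D_7.

7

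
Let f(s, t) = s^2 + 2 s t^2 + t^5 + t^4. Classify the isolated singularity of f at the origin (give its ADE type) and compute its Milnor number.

The Hessian of f at 0 is [[2, 0], [0, 0]] with rank 1, so corank 1. A Groebner basis of the Jacobian ideal J(f) in C{s,t} is {s^2, s + t^2}; counting standard monomials gives mu = 4. Corank 1: A-series; mu = 4 gives A_4.

Type A_{4}, Milnor number mu = 4.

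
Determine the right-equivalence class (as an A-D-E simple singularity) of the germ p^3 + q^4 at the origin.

The Hessian of f at 0 is [[0, 0], [0, 0]] with rank 0, so corank 2. A Groebner basis of the Jacobian ideal J(f) in C{p,q} is {q^3, p^2}; counting standard monomials gives mu = 6. Corank 2; j^3 = p^3 is a perfect cube, so E-series; the 4-jet and mu = 6 give E_6.

E_{6}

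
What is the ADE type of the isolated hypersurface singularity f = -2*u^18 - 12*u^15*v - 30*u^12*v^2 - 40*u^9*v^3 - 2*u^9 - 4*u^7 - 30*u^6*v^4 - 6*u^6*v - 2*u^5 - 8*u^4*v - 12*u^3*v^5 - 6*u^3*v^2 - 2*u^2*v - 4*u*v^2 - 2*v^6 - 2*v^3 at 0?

D7

The Hessian of f at 0 is [[0, 0], [0, 0]] with rank 0, so corank 2. A Groebner basis of the Jacobian ideal J(f) in C{u,v} is {-u*v + v^4 - v^2, u^3 + u^2/2 + u*v + v^3 + v^2/2, u^2*v - u^2/3 - 2*u*v/3 - v^3 - v^2/3, u^2/6 + u*v^2 + u*v/3 + v^3 + v^2/6}; counting standard monomials gives mu = 7. Corank 2; j^3 = -2*v*(u + v)^2 has shape L^2 M (L != M), so D-series; mu = 7 gives D_7.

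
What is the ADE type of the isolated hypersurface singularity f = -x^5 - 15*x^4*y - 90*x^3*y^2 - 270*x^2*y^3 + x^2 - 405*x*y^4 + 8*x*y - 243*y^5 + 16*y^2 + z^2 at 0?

A_{4}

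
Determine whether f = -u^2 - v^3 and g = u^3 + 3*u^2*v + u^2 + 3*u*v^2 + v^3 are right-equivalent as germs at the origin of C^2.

Yes.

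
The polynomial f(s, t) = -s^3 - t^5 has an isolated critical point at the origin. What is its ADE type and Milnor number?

Type E8, Milnor number mu = 8.

The Hessian of f at 0 is [[0, 0], [0, 0]] with rank 0, so corank 2. A Groebner basis of the Jacobian ideal J(f) in C{s,t} is {t^4, s^2}; counting standard monomials gives mu = 8. Corank 2; j^3 = -s^3 is a perfect cube, so E-series; the 5-jet and mu = 8 give E_8.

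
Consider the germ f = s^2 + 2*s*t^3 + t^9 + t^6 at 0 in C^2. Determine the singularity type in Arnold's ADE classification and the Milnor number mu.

The Hessian of f at 0 has rank 1. Corank 1: A-series; mu = 8 gives A_8.

Type A8, Milnor number mu = 8.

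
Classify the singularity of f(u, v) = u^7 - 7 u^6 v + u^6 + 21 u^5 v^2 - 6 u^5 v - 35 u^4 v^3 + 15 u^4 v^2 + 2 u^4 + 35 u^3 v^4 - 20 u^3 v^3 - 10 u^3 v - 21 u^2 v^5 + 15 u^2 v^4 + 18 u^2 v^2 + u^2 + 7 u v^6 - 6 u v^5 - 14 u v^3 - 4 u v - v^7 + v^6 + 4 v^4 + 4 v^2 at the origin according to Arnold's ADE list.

A_{6}

The Hessian of f at 0 is [[2, -4], [-4, 8]] with rank 1, so corank 1. A Groebner basis of the Jacobian ideal J(f) in C{u,v} is {u*v + v^4 - 2*v^2, u*v^2 + u/3 - 5*v^3/3 - 2*v/3, u^2 - 4*u*v + 4*v^2}; counting standard monomials gives mu = 6. Corank 1: A-series; mu = 6 gives A_6.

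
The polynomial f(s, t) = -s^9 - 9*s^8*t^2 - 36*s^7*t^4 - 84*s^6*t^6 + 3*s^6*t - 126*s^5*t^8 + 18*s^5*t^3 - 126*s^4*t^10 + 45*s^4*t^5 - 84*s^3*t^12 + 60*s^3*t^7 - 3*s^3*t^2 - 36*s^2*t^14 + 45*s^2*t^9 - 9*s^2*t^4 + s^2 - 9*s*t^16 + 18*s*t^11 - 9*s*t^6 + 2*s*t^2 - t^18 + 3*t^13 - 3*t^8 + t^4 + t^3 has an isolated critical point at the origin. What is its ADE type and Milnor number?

Type A_2, Milnor number mu = 2.

The Hessian of f at 0 has rank 1. Corank 1: A-series; mu = 2 gives A_2.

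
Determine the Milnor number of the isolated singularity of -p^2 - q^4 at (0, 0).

3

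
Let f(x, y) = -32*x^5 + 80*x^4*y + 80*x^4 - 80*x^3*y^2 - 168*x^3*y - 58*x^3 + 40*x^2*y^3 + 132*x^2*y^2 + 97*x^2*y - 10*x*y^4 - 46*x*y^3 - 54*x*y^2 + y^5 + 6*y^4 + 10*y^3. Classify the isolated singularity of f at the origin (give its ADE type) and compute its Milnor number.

The Hessian of f at 0 has rank 0. Corank 2; j^3 = -(2*x - y)*(29*x^2 - 34*x*y + 10*y^2) splits into three distinct lines over C (the quadratic factor has nonzero discriminant), so D_4.

Type D_{4}, Milnor number mu = 4.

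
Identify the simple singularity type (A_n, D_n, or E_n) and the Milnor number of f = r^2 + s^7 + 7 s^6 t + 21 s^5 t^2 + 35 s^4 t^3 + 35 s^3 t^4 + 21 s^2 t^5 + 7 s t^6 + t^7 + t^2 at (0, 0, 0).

The Hessian of f at 0 has rank 2. Corank 1: A-series; mu = 6 gives A_6.

Type A_6, Milnor number mu = 6.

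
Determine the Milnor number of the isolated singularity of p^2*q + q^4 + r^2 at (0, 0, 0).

5

The Hessian of f at 0 has rank 1. Corank 2; j^3 = p^2*q has shape L^2 M (L != M), so D-series; mu = 5 gives D_5.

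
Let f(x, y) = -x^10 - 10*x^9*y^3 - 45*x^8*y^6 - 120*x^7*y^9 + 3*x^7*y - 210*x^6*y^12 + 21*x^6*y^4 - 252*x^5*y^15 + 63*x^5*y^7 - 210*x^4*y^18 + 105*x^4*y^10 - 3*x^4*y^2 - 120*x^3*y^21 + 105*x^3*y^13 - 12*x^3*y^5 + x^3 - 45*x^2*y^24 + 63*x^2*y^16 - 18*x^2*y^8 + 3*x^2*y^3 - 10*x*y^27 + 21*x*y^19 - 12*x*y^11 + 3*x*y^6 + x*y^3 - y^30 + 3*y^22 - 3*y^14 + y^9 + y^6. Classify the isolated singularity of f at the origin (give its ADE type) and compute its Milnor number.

The Hessian of f at 0 has rank 0. Corank 2; j^3 = x^3 is a perfect cube, so E-series; the 4-jet and mu = 7 give E_7.

Type E7, Milnor number mu = 7.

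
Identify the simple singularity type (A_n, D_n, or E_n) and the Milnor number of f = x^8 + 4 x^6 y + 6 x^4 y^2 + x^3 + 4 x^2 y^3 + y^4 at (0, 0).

Type E_6, Milnor number mu = 6.

The Hessian of f at 0 is [[0, 0], [0, 0]] with rank 0, so corank 2. A Groebner basis of the Jacobian ideal J(f) in C{x,y} is {y^3, x^2}; counting standard monomials gives mu = 6. Corank 2; j^3 = x^3 is a perfect cube, so E-series; the 4-jet and mu = 6 give E_6.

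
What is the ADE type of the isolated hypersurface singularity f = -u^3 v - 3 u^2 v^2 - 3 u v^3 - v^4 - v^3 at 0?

The Hessian of f at 0 has rank 0. Corank 2; j^3 = -v^3 is a perfect cube, so E-series; the 4-jet and mu = 7 give E_7.

E_{7}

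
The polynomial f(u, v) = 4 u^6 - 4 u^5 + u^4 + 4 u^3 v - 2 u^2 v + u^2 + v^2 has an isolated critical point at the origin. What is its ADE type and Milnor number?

The Hessian of f at 0 has rank 2. Corank 0: nondegenerate Morse point, so A_1.

Type A_{1}, Milnor number mu = 1.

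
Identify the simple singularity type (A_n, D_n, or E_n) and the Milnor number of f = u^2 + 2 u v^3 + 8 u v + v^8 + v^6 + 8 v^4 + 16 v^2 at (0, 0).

Type A7, Milnor number mu = 7.

The Hessian of f at 0 is [[2, 8], [8, 32]] with rank 1, so corank 1. A Groebner basis of the Jacobian ideal J(f) in C{u,v} is {u^3 - 48*u*v^2 + 128*u + 512*v, u^2*v + 8*u*v^2 - 16*u - 64*v, u + v^3 + 4*v}; counting standard monomials gives mu = 7. Corank 1: A-series; mu = 7 gives A_7.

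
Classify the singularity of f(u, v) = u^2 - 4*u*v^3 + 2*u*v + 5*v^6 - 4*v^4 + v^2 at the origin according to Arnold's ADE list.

A5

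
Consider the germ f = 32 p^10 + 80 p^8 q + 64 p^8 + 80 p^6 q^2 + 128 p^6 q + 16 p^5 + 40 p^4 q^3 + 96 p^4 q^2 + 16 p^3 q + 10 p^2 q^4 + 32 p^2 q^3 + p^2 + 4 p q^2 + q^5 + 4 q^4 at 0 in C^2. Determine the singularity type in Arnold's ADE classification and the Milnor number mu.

Type A4, Milnor number mu = 4.

The Hessian of f at 0 has rank 1. Corank 1: A-series; mu = 4 gives A_4.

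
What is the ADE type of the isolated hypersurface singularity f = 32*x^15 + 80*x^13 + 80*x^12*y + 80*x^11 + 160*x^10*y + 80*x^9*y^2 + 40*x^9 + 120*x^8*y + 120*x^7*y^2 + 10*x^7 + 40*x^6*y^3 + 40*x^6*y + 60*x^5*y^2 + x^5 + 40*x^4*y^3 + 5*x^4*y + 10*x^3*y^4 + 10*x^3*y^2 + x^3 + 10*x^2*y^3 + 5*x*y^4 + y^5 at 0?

E8

The Hessian of f at 0 is [[0, 0], [0, 0]] with rank 0, so corank 2. A Groebner basis of the Jacobian ideal J(f) in C{x,y} is {y^5, x*y^3 + y^4/4, x^2}; counting standard monomials gives mu = 8. Corank 2; j^3 = x^3 is a perfect cube, so E-series; the 5-jet and mu = 8 give E_8.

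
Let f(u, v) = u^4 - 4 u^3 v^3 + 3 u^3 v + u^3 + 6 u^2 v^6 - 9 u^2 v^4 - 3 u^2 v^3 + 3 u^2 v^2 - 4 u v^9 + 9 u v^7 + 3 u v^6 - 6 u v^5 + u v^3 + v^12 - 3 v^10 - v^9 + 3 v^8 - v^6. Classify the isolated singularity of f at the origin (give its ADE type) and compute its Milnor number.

Type E_7, Milnor number mu = 7.

The Hessian of f at 0 has rank 0. Corank 2; j^3 = u^3 is a perfect cube, so E-series; the 4-jet and mu = 7 give E_7.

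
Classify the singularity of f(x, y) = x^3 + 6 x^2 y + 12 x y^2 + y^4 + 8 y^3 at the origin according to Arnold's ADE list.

The Hessian of f at 0 has rank 0. Corank 2; j^3 = (x + 2*y)^3 is a perfect cube, so E-series; the 4-jet and mu = 6 give E_6.

E_{6}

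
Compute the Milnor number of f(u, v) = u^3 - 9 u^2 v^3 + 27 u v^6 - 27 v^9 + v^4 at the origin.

6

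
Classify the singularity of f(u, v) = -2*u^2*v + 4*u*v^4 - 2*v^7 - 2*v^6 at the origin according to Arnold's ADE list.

The Hessian of f at 0 has rank 0. Corank 2; j^3 = -2*u^2*v has shape L^2 M (L != M), so D-series; mu = 7 gives D_7.

D_{7}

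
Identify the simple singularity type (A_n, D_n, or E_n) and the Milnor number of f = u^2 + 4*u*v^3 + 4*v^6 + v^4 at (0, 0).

Type A_3, Milnor number mu = 3.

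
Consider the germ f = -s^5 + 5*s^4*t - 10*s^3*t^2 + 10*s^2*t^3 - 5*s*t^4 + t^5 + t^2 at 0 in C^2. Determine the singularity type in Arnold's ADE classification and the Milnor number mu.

The Hessian of f at 0 is [[0, 0], [0, 2]] with rank 1, so corank 1. A Groebner basis of the Jacobian ideal J(f) in C{s,t} is {s^4, t}; counting standard monomials gives mu = 4. Corank 1: A-series; mu = 4 gives A_4.

Type A_{4}, Milnor number mu = 4.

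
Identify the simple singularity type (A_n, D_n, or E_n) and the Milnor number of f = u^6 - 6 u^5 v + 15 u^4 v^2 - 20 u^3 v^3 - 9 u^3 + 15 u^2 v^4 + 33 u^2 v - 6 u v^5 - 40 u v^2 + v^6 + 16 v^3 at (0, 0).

Type D_7, Milnor number mu = 7.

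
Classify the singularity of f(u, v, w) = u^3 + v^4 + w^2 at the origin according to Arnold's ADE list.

The Hessian of f at 0 is [[0, 0, 0], [0, 0, 0], [0, 0, 2]] with rank 1, so corank 2. A Groebner basis of the Jacobian ideal J(f) in C{u,v,w} is {v^3, u^2, w}; counting standard monomials gives mu = 6. Corank 2; j^3 = u^3 is a perfect cube, so E-series; the 4-jet and mu = 6 give E_6.

E_6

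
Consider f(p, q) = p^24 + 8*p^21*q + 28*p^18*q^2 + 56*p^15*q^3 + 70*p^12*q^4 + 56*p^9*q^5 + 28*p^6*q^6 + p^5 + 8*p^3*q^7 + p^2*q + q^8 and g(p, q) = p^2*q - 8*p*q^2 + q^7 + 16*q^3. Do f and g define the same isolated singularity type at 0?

No.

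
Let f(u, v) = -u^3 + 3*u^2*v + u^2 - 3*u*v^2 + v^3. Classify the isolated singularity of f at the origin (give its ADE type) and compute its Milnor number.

Type A2, Milnor number mu = 2.

The Hessian of f at 0 is [[2, 0], [0, 0]] with rank 1, so corank 1. A Groebner basis of the Jacobian ideal J(f) in C{u,v} is {v^2, u}; counting standard monomials gives mu = 2. Corank 1: A-series; mu = 2 gives A_2.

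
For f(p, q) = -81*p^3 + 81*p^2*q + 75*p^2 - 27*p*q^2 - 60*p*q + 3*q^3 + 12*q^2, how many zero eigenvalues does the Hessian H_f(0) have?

The Hessian at 0 is [[150, -60], [-60, 24]] of rank 1; hence corank 1.

1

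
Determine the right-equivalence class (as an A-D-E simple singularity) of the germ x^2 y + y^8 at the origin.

D9

The Hessian of f at 0 has rank 0. Corank 2; j^3 = x^2*y has shape L^2 M (L != M), so D-series; mu = 9 gives D_9.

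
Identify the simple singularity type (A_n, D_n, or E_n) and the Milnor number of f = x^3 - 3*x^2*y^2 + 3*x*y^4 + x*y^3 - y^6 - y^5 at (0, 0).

The Hessian of f at 0 has rank 0. Corank 2; j^3 = x^3 is a perfect cube, so E-series; the 4-jet and mu = 7 give E_7.

Type E7, Milnor number mu = 7.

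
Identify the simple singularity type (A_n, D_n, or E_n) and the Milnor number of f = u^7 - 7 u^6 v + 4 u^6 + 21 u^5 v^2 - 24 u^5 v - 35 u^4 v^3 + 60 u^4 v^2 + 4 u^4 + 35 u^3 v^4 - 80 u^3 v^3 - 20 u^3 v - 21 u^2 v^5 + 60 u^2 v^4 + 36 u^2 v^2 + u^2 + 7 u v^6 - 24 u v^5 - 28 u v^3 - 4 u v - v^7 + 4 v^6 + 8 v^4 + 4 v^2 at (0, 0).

The Hessian of f at 0 is [[2, -4], [-4, 8]] with rank 1, so corank 1. A Groebner basis of the Jacobian ideal J(f) in C{u,v} is {u*v/2 + v^4 - v^2, u*v^2 + u/6 - 5*v^3/3 - v/3, u^2 - 4*u*v + 4*v^2}; counting standard monomials gives mu = 6. Corank 1: A-series; mu = 6 gives A_6.

Type A_{6}, Milnor number mu = 6.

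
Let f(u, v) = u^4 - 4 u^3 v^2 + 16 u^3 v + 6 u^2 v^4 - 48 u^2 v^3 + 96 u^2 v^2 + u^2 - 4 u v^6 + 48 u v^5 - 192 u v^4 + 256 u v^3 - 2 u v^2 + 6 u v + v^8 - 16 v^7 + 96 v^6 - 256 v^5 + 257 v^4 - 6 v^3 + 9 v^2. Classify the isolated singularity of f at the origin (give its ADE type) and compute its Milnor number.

The Hessian of f at 0 has rank 1. Corank 1: A-series; mu = 3 gives A_3.

Type A_{3}, Milnor number mu = 3.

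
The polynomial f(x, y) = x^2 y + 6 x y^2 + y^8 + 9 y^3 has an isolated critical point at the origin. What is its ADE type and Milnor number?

Type D_9, Milnor number mu = 9.

The Hessian of f at 0 has rank 0. Corank 2; j^3 = y*(x + 3*y)^2 has shape L^2 M (L != M), so D-series; mu = 9 gives D_9.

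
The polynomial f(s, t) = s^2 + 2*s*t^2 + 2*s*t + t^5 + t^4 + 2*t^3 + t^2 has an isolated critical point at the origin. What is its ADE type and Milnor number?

The Hessian of f at 0 is [[2, 2], [2, 2]] with rank 1, so corank 1. A Groebner basis of the Jacobian ideal J(f) in C{s,t} is {s^2 + 2*s*t - s - t, s + t^2 + t}; counting standard monomials gives mu = 4. Corank 1: A-series; mu = 4 gives A_4.

Type A_4, Milnor number mu = 4.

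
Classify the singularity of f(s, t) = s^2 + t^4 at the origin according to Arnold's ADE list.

A_3

The Hessian of f at 0 has rank 1. Corank 1: A-series; mu = 3 gives A_3.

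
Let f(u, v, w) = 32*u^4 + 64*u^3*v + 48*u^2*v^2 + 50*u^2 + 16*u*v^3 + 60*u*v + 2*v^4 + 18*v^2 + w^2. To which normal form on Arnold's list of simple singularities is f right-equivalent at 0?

A_{3}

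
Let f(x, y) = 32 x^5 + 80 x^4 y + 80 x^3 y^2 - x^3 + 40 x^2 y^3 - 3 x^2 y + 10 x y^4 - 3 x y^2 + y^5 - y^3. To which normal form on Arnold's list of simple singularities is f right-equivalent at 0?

E_{8}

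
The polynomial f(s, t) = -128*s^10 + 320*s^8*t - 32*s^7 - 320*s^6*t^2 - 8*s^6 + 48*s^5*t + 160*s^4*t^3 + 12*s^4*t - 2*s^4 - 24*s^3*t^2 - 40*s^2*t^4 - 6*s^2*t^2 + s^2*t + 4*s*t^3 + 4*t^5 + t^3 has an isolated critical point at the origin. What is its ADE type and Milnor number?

Type D4, Milnor number mu = 4.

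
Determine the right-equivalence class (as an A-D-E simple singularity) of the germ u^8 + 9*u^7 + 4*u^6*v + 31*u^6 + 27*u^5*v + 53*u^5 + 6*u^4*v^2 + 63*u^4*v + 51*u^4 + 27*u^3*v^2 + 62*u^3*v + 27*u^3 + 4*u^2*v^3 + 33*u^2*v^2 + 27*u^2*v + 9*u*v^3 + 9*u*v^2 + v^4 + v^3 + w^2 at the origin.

E_7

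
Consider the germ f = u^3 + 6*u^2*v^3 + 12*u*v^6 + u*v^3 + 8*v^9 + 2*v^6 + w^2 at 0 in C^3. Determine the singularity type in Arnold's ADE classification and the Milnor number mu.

Type E_7, Milnor number mu = 7.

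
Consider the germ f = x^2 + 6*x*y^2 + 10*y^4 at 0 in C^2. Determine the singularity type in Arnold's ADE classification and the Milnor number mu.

Type A_3, Milnor number mu = 3.

The Hessian of f at 0 has rank 1. Corank 1: A-series; mu = 3 gives A_3.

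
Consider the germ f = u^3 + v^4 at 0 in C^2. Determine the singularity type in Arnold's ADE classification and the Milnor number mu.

Type E_{6}, Milnor number mu = 6.

The Hessian of f at 0 is [[0, 0], [0, 0]] with rank 0, so corank 2. A Groebner basis of the Jacobian ideal J(f) in C{u,v} is {v^3, u^2}; counting standard monomials gives mu = 6. Corank 2; j^3 = u^3 is a perfect cube, so E-series; the 4-jet and mu = 6 give E_6.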